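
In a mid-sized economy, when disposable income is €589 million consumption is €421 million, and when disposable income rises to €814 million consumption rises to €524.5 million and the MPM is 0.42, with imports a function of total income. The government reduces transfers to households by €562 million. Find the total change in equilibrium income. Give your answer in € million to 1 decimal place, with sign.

−€269.3 million

MPC = ΔC/ΔYd = (524.5 − 421)/(814 − 589) = 103.5/225 = 0.46.
The transfer change shifts disposable income by −€562 million, so first-round consumption changes by c·ΔTR = 0.46 × (−€562 million) = −€258.52 million.
Expenditure multiplier = 1/(1 − c + m) = 1/(1 − 0.46 + 0.42) = 1/0.96 ≈ 1.042.
The transfer multiplier is c × k ≈ 0.479, so ΔY = k × (c·ΔTR) = (−€258.52 million) / 0.96 ≈ −€269.3 million.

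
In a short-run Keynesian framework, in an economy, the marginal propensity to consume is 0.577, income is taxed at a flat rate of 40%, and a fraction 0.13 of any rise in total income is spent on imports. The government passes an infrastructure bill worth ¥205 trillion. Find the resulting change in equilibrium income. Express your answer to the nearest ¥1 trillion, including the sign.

+¥262 trillion

Spending multiplier = 1/(1 − c(1−t) + m) = 1/(1 − 0.577×0.6 + 0.13) = 1/0.7838 ≈ 1.276.
ΔY = k × ΔG = (+¥205 trillion) / 0.7838 ≈ +¥262 trillion.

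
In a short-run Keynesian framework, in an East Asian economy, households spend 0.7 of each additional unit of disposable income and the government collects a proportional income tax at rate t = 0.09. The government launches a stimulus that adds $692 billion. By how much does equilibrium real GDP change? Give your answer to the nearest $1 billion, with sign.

Spending multiplier = 1/(1 − c(1−t)) = 1/(1 − 0.7×0.91) = 1/0.363 ≈ 2.755.
ΔY = k × ΔG = (+$692 billion) / 0.363 ≈ +$1,906 billion.

+$1,906 billion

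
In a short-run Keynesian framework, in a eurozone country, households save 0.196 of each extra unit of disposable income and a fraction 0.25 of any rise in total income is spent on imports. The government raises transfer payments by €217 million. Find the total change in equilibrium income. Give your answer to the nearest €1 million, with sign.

MPC = 1 − MPS = 1 − 0.196 = 0.804.
The transfer change shifts disposable income by +€217 million, so first-round consumption changes by c·ΔTR = 0.804 × (+€217 million) = +€174.468 million.
Expenditure multiplier = 1/(1 − c + m) = 1/(1 − 0.804 + 0.25) = 1/0.446 ≈ 2.242.
The transfer multiplier is c × k ≈ 1.803, so ΔY = k × (c·ΔTR) = (+€174.468 million) / 0.446 ≈ +€391 million.

+€391 million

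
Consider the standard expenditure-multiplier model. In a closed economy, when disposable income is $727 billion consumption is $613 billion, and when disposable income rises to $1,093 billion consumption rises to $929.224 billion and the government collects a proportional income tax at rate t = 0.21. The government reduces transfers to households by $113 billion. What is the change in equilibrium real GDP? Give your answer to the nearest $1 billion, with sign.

−$308 billion

MPC = ΔC/ΔYd = (929.224 − 613)/(1,093 − 727) = 316.224/366 = 0.864.
The transfer change shifts disposable income by −$113 billion, so first-round consumption changes by c·ΔTR = 0.864 × (−$113 billion) = −$97.632 billion.
Expenditure multiplier = 1/(1 − c(1−t)) = 1/(1 − 0.864×0.79) = 1/0.31744 ≈ 3.15.
The transfer multiplier is c × k ≈ 2.722, so ΔY = k × (c·ΔTR) = (−$97.632 billion) / 0.31744 ≈ −$308 billion.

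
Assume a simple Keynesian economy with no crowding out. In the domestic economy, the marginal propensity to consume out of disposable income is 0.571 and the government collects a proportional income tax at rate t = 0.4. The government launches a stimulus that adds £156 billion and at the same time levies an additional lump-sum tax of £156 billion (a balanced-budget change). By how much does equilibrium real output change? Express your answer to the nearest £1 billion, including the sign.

+£102 billion

Expenditure multiplier = 1/(1 − c(1−t)) = 1/(1 − 0.571×0.6) = 1/0.6574 ≈ 1.521.
ΔG contributes k·ΔG = (+£156 billion) / 0.6574 ≈ +£237.3 billion.
ΔT of +£156 billion changes first-round spending by −c·ΔT = −£89.076 billion, contributing k·(−c·ΔT) = (−£89.076 billion) / 0.6574 ≈ −£135.5 billion.
Net ΔY = k(ΔG − c·ΔT) = (+£66.924 billion) / 0.6574 ≈ +£102 billion.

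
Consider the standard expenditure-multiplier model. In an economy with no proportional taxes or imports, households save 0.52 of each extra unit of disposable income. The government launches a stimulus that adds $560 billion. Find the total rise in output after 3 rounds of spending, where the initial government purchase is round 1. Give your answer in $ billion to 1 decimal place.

$957.8 billion

MPC = 1 − MPS = 1 − 0.52 = 0.48.
Round 1 adds ΔG = $560 billion; each later round is MPC = 0.48 times the previous.
After 3 rounds: 560 + 268.8 + 129.024 = ΔG·(1 − c^3)/(1 − c) = 560 × (1 − 0.110592)/0.52 ≈ $957.8 billion.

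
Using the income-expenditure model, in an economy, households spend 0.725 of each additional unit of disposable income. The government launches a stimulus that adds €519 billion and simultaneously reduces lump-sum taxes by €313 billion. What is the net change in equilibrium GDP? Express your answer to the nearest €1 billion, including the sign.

Expenditure multiplier = 1/(1 − MPC) = 1/(1 − 0.725) = 1/0.275 ≈ 3.636.
ΔG contributes k·ΔG = (+€519 billion) / 0.275 ≈ +€1,887.3 billion.
ΔT of −€313 billion changes first-round spending by −c·ΔT = +€226.925 billion, contributing k·(−c·ΔT) = (+€226.925 billion) / 0.275 ≈ +€825.2 billion.
Net ΔY = k(ΔG − c·ΔT) = (+€745.925 billion) / 0.275 ≈ +€2,712 billion.

+€2,712 billion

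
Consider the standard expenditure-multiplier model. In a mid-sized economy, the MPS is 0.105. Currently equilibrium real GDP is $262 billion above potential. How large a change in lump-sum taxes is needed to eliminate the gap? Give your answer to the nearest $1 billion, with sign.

MPC = 1 − MPS = 1 − 0.105 = 0.895.
Spending multiplier = 1/(1 − MPC) = 1/(1 − 0.895) = 1/0.105 ≈ 9.524.
Tax multiplier = −c·k = −0.895/0.105 ≈ −8.524. Need ΔY = −$262 billion, so ΔT = ΔY/(−c·k) = −(−$262 billion) × 0.105 / 0.895 ≈ +$31 billion.
The government should raise lump-sum taxes by $31 billion.

+$31 billion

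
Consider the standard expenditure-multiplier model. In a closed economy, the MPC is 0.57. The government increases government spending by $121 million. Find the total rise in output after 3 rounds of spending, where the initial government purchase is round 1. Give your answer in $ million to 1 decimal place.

Round 1 adds ΔG = $121 million; each later round is MPC = 0.57 times the previous.
After 3 rounds: 121 + 68.97 + 39.3129 = ΔG·(1 − c^3)/(1 − c) = 121 × (1 − 0.185193)/0.43 ≈ $229.3 million.

$229.3 million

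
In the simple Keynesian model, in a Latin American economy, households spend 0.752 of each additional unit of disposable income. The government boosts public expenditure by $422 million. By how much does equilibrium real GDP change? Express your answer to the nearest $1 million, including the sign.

+$1,702 million

Government-spending multiplier = 1/(1 − MPC) = 1/(1 − 0.752) = 1/0.248 ≈ 4.032.
ΔY = k × ΔG = (+$422 million) / 0.248 ≈ +$1,702 million.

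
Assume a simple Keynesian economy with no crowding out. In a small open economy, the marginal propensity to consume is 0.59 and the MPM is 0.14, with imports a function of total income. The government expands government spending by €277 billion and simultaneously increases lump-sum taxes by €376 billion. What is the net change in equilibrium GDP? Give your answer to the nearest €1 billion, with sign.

+€100 billion

Expenditure multiplier = 1/(1 − c + m) = 1/(1 − 0.59 + 0.14) = 1/0.55 ≈ 1.818.
ΔG contributes k·ΔG = (+€277 billion) / 0.55 ≈ +€503.6 billion.
ΔT of +€376 billion changes first-round spending by −c·ΔT = −€221.84 billion, contributing k·(−c·ΔT) = (−€221.84 billion) / 0.55 ≈ −€403.3 billion.
Net ΔY = k(ΔG − c·ΔT) = (+€55.16 billion) / 0.55 ≈ +€100 billion.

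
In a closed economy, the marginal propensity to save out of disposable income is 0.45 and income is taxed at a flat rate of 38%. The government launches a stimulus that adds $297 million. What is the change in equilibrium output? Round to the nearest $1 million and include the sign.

+$451 million

MPC = 1 − MPS = 1 − 0.45 = 0.55.
Government-spending multiplier = 1/(1 − c(1−t)) = 1/(1 − 0.55×0.62) = 1/0.659 ≈ 1.517.
ΔY = k × ΔG = (+$297 million) / 0.659 ≈ +$451 million.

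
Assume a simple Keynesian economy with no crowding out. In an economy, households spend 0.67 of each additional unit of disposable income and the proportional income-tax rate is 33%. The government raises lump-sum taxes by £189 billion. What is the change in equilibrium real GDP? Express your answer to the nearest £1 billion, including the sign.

A lump-sum tax change of +£189 billion shifts disposable income by −£189 billion; first-round consumption changes by −c × ΔT = −0.67 × (+£189 billion) = −£126.63 billion.
Expenditure multiplier = 1/(1 − c(1−t)) = 1/(1 − 0.67×0.67) = 1/0.5511 ≈ 1.815.
The tax multiplier is −c × k ≈ −1.216, so ΔY = k × (−c·ΔT) = (−£126.63 billion) / 0.5511 ≈ −£230 billion.

−£230 billion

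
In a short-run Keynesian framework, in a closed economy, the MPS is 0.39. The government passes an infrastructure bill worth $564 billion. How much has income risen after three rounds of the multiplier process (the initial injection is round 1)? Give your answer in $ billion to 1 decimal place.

MPC = 1 − MPS = 1 − 0.39 = 0.61.
Round 1 adds ΔG = $564 billion; each later round is MPC = 0.61 times the previous.
After 3 rounds: 564 + 344.04 + 209.8644 = ΔG·(1 − c^3)/(1 − c) = 564 × (1 − 0.226981)/0.39 ≈ $1,117.9 billion.

$1,117.9 billion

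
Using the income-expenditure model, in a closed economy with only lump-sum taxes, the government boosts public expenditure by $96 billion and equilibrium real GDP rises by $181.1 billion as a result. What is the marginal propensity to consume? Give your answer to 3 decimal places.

Implied spending multiplier k = ΔY/ΔG = 181.1/96 ≈ 1.8865.
Since k = 1/(1 − MPC), MPC = 1 − 1/k = 1 − ΔG/ΔY = 1 − 96/181.1 ≈ 0.470.

0.470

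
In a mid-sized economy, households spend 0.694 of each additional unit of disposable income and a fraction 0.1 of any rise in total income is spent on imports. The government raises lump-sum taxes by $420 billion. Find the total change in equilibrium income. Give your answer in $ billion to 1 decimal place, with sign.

A lump-sum tax change of +$420 billion shifts disposable income by −$420 billion; first-round consumption changes by −c × ΔT = −0.694 × (+$420 billion) = −$291.48 billion.
Expenditure multiplier = 1/(1 − c + m) = 1/(1 − 0.694 + 0.1) = 1/0.406 ≈ 2.463.
The tax multiplier is −c × k ≈ −1.709, so ΔY = k × (−c·ΔT) = (−$291.48 billion) / 0.406 ≈ −$717.9 billion.

−$717.9 billion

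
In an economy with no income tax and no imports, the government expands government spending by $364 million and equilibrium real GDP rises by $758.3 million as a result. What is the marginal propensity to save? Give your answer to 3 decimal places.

Implied spending multiplier k = ΔY/ΔG = 758.3/364 ≈ 2.0832.
Since k = 1/(1 − MPC), MPC = 1 − 1/k = 1 − ΔG/ΔY = 1 − 364/758.3 ≈ 0.520.
MPS = 1 − MPC = 0.480.

0.480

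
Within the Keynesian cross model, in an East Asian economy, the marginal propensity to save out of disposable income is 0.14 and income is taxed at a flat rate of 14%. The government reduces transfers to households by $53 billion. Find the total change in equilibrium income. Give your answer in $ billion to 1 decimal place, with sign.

−$175.0 billion

MPC = 1 − MPS = 1 − 0.14 = 0.86.
The transfer change shifts disposable income by −$53 billion, so first-round consumption changes by c·ΔTR = 0.86 × (−$53 billion) = −$45.58 billion.
Expenditure multiplier = 1/(1 − c(1−t)) = 1/(1 − 0.86×0.86) = 1/0.2604 ≈ 3.84.
The transfer multiplier is c × k ≈ 3.303, so ΔY = k × (c·ΔTR) = (−$45.58 billion) / 0.2604 ≈ −$175 billion.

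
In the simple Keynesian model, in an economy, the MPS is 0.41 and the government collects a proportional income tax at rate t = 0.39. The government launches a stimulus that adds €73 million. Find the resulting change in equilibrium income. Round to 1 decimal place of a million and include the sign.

+€114.0 million

MPC = 1 − MPS = 1 − 0.41 = 0.59.
Spending multiplier = 1/(1 − c(1−t)) = 1/(1 − 0.59×0.61) = 1/0.6401 ≈ 1.562.
ΔY = k × ΔG = (+€73 million) / 0.6401 ≈ +€114 million.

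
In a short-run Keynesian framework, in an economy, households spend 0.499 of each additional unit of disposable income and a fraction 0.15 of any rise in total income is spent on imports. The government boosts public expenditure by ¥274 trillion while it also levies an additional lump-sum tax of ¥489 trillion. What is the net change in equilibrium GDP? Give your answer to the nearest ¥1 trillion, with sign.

+¥46 trillion

Expenditure multiplier = 1/(1 − c + m) = 1/(1 − 0.499 + 0.15) = 1/0.651 ≈ 1.536.
ΔG contributes k·ΔG = (+¥274 trillion) / 0.651 ≈ +¥420.9 trillion.
ΔT of +¥489 trillion changes first-round spending by −c·ΔT = −¥244.011 trillion, contributing k·(−c·ΔT) = (−¥244.011 trillion) / 0.651 ≈ −¥374.8 trillion.
Net ΔY = k(ΔG − c·ΔT) = (+¥29.989 trillion) / 0.651 ≈ +¥46 trillion.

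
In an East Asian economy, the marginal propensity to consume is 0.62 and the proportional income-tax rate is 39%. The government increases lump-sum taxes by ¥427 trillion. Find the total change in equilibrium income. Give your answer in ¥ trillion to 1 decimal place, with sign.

A lump-sum tax change of +¥427 trillion shifts disposable income by −¥427 trillion; first-round consumption changes by −c × ΔT = −0.62 × (+¥427 trillion) = −¥264.74 trillion.
Expenditure multiplier = 1/(1 − c(1−t)) = 1/(1 − 0.62×0.61) = 1/0.6218 ≈ 1.608.
The tax multiplier is −c × k ≈ −0.997, so ΔY = k × (−c·ΔT) = (−¥264.74 trillion) / 0.6218 ≈ −¥425.8 trillion.

−¥425.8 trillion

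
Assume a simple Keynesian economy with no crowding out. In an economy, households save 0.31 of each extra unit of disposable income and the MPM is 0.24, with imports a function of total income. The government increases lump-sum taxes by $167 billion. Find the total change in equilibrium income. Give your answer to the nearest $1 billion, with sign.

MPC = 1 − MPS = 1 − 0.31 = 0.69.
A lump-sum tax change of +$167 billion shifts disposable income by −$167 billion; first-round consumption changes by −c × ΔT = −0.69 × (+$167 billion) = −$115.23 billion.
Expenditure multiplier = 1/(1 − c + m) = 1/(1 − 0.69 + 0.24) = 1/0.55 ≈ 1.818.
The tax multiplier is −c × k ≈ −1.255, so ΔY = k × (−c·ΔT) = (−$115.23 billion) / 0.55 ≈ −$210 billion.

−$210 billion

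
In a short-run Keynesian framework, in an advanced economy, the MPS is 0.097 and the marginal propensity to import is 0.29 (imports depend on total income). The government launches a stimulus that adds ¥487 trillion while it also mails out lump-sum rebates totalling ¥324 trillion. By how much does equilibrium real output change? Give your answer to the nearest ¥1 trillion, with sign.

MPC = 1 − MPS = 1 − 0.097 = 0.903.
Expenditure multiplier = 1/(1 − c + m) = 1/(1 − 0.903 + 0.29) = 1/0.387 ≈ 2.584.
ΔG contributes k·ΔG = (+¥487 trillion) / 0.387 ≈ +¥1,258.4 trillion.
ΔT of −¥324 trillion changes first-round spending by −c·ΔT = +¥292.572 trillion, contributing k·(−c·ΔT) = (+¥292.572 trillion) / 0.387 = +¥756 trillion.
Net ΔY = k(ΔG − c·ΔT) = (+¥779.572 trillion) / 0.387 ≈ +¥2,014 trillion.

+¥2,014 trillion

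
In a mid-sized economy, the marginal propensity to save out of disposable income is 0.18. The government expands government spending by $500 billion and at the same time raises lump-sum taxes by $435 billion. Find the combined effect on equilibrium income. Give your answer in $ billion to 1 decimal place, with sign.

+$796.1 billion

MPC = 1 − MPS = 1 − 0.18 = 0.82.
Expenditure multiplier = 1/(1 − MPC) = 1/(1 − 0.82) = 1/0.18 ≈ 5.556.
ΔG contributes k·ΔG = (+$500 billion) / 0.18 ≈ +$2,777.8 billion.
ΔT of +$435 billion changes first-round spending by −c·ΔT = −$356.7 billion, contributing k·(−c·ΔT) = (−$356.7 billion) / 0.18 ≈ −$1,981.7 billion.
Net ΔY = k(ΔG − c·ΔT) = (+$143.3 billion) / 0.18 ≈ +$796.1 billion.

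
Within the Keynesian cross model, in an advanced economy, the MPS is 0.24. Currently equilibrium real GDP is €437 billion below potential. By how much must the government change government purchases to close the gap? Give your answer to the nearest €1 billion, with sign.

+€105 billion

MPC = 1 − MPS = 1 − 0.24 = 0.76.
Spending multiplier = 1/(1 − MPC) = 1/(1 − 0.76) = 1/0.24 ≈ 4.167.
Need ΔY = +€437 billion, so ΔG = ΔY/k = (+€437 billion) × 0.24 ≈ +€105 billion.
The government should increase government purchases by €105 billion.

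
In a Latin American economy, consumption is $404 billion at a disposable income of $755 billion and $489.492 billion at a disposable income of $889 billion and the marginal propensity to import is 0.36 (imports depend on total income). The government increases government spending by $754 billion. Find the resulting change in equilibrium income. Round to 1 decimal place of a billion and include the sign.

+$1,044.3 billion

MPC = ΔC/ΔYd = (489.492 − 404)/(889 − 755) = 85.492/134 = 0.638.
Expenditure multiplier = 1/(1 − c + m) = 1/(1 − 0.638 + 0.36) = 1/0.722 ≈ 1.385.
ΔY = k × ΔG = (+$754 billion) / 0.722 ≈ +$1,044.3 billion.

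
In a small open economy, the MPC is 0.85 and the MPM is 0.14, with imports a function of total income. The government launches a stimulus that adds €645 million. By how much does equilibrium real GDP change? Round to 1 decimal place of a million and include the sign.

Government-spending multiplier = 1/(1 − c + m) = 1/(1 − 0.85 + 0.14) = 1/0.29 ≈ 3.448.
ΔY = k × ΔG = (+€645 million) / 0.29 ≈ +€2,224.1 million.

+€2,224.1 million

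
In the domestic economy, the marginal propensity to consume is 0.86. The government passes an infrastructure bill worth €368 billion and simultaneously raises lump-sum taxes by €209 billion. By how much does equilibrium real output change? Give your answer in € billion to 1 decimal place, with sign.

Expenditure multiplier = 1/(1 − MPC) = 1/(1 − 0.86) = 1/0.14 ≈ 7.143.
ΔG contributes k·ΔG = (+€368 billion) / 0.14 ≈ +€2,628.6 billion.
ΔT of +€209 billion changes first-round spending by −c·ΔT = −€179.74 billion, contributing k·(−c·ΔT) = (−€179.74 billion) / 0.14 ≈ −€1,283.9 billion.
Net ΔY = k(ΔG − c·ΔT) = (+€188.26 billion) / 0.14 ≈ +€1,344.7 billion.

+€1,344.7 billion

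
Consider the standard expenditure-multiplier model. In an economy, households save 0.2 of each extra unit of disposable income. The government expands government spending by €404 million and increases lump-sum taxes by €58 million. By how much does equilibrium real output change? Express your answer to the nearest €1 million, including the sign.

+€1,788 million

MPC = 1 − MPS = 1 − 0.2 = 0.8.
Expenditure multiplier = 1/(1 − MPC) = 1/(1 − 0.8) = 1/0.2 = 5.
ΔG contributes k·ΔG = (+€404 million) / 0.2 = +€2,020 million.
ΔT of +€58 million changes first-round spending by −c·ΔT = −€46.4 million, contributing k·(−c·ΔT) = (−€46.4 million) / 0.2 = −€232 million.
Net ΔY = k(ΔG − c·ΔT) = (+€357.6 million) / 0.2 = +€1,788 million.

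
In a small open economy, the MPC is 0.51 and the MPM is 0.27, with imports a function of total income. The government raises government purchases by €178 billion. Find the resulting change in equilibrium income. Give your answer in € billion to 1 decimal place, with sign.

+€234.2 billion

Spending multiplier = 1/(1 − c + m) = 1/(1 − 0.51 + 0.27) = 1/0.76 ≈ 1.316.
ΔY = k × ΔG = (+€178 billion) / 0.76 ≈ +€234.2 billion.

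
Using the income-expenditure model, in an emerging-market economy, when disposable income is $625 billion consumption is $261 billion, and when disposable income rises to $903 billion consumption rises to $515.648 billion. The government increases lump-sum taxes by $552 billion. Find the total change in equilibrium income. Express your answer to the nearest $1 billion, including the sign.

MPC = ΔC/ΔYd = (515.648 − 261)/(903 − 625) = 254.648/278 = 0.916.
A lump-sum tax change of +$552 billion shifts disposable income by −$552 billion; first-round consumption changes by −c × ΔT = −0.916 × (+$552 billion) = −$505.632 billion.
Expenditure multiplier = 1/(1 − MPC) = 1/(1 − 0.916) = 1/0.084 ≈ 11.905.
The tax multiplier is −c × k ≈ −10.905, so ΔY = k × (−c·ΔT) = (−$505.632 billion) / 0.084 ≈ −$6,019 billion.

−$6,019 billion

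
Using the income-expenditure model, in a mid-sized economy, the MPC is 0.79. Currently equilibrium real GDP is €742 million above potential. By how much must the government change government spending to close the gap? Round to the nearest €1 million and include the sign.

−€156 million

Spending multiplier = 1/(1 − MPC) = 1/(1 − 0.79) = 1/0.21 ≈ 4.762.
Need ΔY = −€742 million, so ΔG = ΔY/k = (−€742 million) × 0.21 ≈ −€156 million.
The government should cut government spending by €156 million.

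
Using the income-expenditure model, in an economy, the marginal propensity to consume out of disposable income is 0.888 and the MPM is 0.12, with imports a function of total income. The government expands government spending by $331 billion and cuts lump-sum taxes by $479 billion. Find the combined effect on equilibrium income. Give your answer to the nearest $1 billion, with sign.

Expenditure multiplier = 1/(1 − c + m) = 1/(1 − 0.888 + 0.12) = 1/0.232 ≈ 4.31.
ΔG contributes k·ΔG = (+$331 billion) / 0.232 ≈ +$1,426.7 billion.
ΔT of −$479 billion changes first-round spending by −c·ΔT = +$425.352 billion, contributing k·(−c·ΔT) = (+$425.352 billion) / 0.232 ≈ +$1,833.4 billion.
Net ΔY = k(ΔG − c·ΔT) = (+$756.352 billion) / 0.232 ≈ +$3,260 billion.

+$3,260 billion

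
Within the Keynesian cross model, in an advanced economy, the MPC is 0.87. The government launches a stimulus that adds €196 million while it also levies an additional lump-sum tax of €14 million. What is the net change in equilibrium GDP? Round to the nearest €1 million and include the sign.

+€1,414 million

Expenditure multiplier = 1/(1 − MPC) = 1/(1 − 0.87) = 1/0.13 ≈ 7.692.
ΔG contributes k·ΔG = (+€196 million) / 0.13 ≈ +€1,507.7 million.
ΔT of +€14 million changes first-round spending by −c·ΔT = −€12.18 million, contributing k·(−c·ΔT) = (−€12.18 million) / 0.13 ≈ −€93.7 million.
Net ΔY = k(ΔG − c·ΔT) = (+€183.82 million) / 0.13 = +€1,414 million.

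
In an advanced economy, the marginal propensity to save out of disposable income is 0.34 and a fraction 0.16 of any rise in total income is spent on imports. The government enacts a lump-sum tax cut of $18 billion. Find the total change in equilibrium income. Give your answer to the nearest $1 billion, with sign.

+$24 billion

MPC = 1 − MPS = 1 − 0.34 = 0.66.
A lump-sum tax change of −$18 billion shifts disposable income by +$18 billion; first-round consumption changes by −c × ΔT = −0.66 × (−$18 billion) = +$11.88 billion.
Expenditure multiplier = 1/(1 − c + m) = 1/(1 − 0.66 + 0.16) = 1/0.5 = 2.
The tax multiplier is −c × k = −1.32, so ΔY = k × (−c·ΔT) = (+$11.88 billion) / 0.5 ≈ +$24 billion.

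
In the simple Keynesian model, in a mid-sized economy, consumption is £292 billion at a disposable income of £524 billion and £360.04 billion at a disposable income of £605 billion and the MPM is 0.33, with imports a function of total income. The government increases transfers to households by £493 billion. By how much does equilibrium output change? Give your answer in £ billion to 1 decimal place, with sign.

+£845.1 billion

MPC = ΔC/ΔYd = (360.04 − 292)/(605 − 524) = 68.04/81 = 0.84.
The transfer change shifts disposable income by +£493 billion, so first-round consumption changes by c·ΔTR = 0.84 × (+£493 billion) = +£414.12 billion.
Expenditure multiplier = 1/(1 − c + m) = 1/(1 − 0.84 + 0.33) = 1/0.49 ≈ 2.041.
The transfer multiplier is c × k ≈ 1.714, so ΔY = k × (c·ΔTR) = (+£414.12 billion) / 0.49 ≈ +£845.1 billion.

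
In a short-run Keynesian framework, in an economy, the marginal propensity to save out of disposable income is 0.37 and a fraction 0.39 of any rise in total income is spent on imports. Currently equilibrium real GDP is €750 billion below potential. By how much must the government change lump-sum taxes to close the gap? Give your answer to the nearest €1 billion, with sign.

MPC = 1 − MPS = 1 − 0.37 = 0.63.
Spending multiplier = 1/(1 − c + m) = 1/(1 − 0.63 + 0.39) = 1/0.76 ≈ 1.316.
Tax multiplier = −c·k = −0.63/0.76 ≈ −0.829. Need ΔY = +€750 billion, so ΔT = ΔY/(−c·k) = −(+€750 billion) × 0.76 / 0.63 ≈ −€905 billion.
The government should cut lump-sum taxes by €905 billion.

−€905 billion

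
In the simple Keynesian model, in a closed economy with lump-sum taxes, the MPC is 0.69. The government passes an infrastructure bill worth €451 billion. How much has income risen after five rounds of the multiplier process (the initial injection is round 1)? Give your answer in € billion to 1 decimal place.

Round 1 adds ΔG = €451 billion; each later round is MPC = 0.69 times the previous.
After 5 rounds: 451 + 311.19 + 214.7211 + 148.157559 + 102.22871571 = ΔG·(1 − c^5)/(1 − c) = 451 × (1 − 0.1564031349)/0.31 ≈ €1,227.3 billion.

€1,227.3 billion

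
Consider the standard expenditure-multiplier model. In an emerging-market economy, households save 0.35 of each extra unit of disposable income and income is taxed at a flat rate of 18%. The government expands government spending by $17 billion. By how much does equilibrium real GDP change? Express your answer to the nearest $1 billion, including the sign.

MPC = 1 − MPS = 1 − 0.35 = 0.65.
Spending multiplier = 1/(1 − c(1−t)) = 1/(1 − 0.65×0.82) = 1/0.467 ≈ 2.141.
ΔY = k × ΔG = (+$17 billion) / 0.467 ≈ +$36 billion.

+$36 billion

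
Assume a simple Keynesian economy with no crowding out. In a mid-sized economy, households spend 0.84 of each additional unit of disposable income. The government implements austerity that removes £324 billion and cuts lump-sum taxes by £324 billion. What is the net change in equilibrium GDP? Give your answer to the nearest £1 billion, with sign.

−£324 billion

Expenditure multiplier = 1/(1 − MPC) = 1/(1 − 0.84) = 1/0.16 = 6.25.
ΔG contributes k·ΔG = (−£324 billion) / 0.16 = −£2,025 billion.
ΔT of −£324 billion changes first-round spending by −c·ΔT = +£272.16 billion, contributing k·(−c·ΔT) = (+£272.16 billion) / 0.16 = +£1,701 billion.
With ΔG = ΔT and no other leakages, the balanced-budget multiplier is 1, so ΔY = ΔG = −£324 billion.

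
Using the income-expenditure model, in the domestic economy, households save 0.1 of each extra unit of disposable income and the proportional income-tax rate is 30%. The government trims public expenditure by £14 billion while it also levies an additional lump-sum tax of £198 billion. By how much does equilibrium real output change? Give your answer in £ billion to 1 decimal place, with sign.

MPC = 1 − MPS = 1 − 0.1 = 0.9.
Expenditure multiplier = 1/(1 − c(1−t)) = 1/(1 − 0.9×0.7) = 1/0.37 ≈ 2.703.
ΔG contributes k·ΔG = (−£14 billion) / 0.37 ≈ −£37.8 billion.
ΔT of +£198 billion changes first-round spending by −c·ΔT = −£178.2 billion, contributing k·(−c·ΔT) = (−£178.2 billion) / 0.37 ≈ −£481.6 billion.
Net ΔY = k(ΔG − c·ΔT) = (−£192.2 billion) / 0.37 ≈ −£519.5 billion.

−£519.5 billion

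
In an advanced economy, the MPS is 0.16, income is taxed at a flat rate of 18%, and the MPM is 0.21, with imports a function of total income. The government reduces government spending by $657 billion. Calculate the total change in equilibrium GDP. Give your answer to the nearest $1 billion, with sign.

−$1,261 billion

MPC = 1 − MPS = 1 − 0.16 = 0.84.
Spending multiplier = 1/(1 − c(1−t) + m) = 1/(1 − 0.84×0.82 + 0.21) = 1/0.5212 ≈ 1.919.
ΔY = k × ΔG = (−$657 billion) / 0.5212 ≈ −$1,261 billion.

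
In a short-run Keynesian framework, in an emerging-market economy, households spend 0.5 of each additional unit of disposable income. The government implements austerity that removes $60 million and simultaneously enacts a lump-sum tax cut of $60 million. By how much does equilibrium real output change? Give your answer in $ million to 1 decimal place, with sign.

−$60.0 million

Expenditure multiplier = 1/(1 − MPC) = 1/(1 − 0.5) = 1/0.5 = 2.
ΔG contributes k·ΔG = (−$60 million) / 0.5 = −$120 million.
ΔT of −$60 million changes first-round spending by −c·ΔT = +$30 million, contributing k·(−c·ΔT) = (+$30 million) / 0.5 = +$60 million.
With ΔG = ΔT and no other leakages, the balanced-budget multiplier is 1, so ΔY = ΔG = −$60 million.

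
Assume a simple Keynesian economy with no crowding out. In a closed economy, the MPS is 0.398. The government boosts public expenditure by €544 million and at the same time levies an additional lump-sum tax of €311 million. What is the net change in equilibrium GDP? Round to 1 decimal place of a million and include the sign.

MPC = 1 − MPS = 1 − 0.398 = 0.602.
Expenditure multiplier = 1/(1 − MPC) = 1/(1 − 0.602) = 1/0.398 ≈ 2.513.
ΔG contributes k·ΔG = (+€544 million) / 0.398 ≈ +€1,366.8 million.
ΔT of +€311 million changes first-round spending by −c·ΔT = −€187.222 million, contributing k·(−c·ΔT) = (−€187.222 million) / 0.398 ≈ −€470.4 million.
Net ΔY = k(ΔG − c·ΔT) = (+€356.778 million) / 0.398 ≈ +€896.4 million.

+€896.4 million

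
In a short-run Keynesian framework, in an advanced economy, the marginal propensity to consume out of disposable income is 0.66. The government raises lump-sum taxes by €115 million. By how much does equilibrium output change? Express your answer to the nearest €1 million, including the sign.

A lump-sum tax change of +€115 million shifts disposable income by −€115 million; first-round consumption changes by −c × ΔT = −0.66 × (+€115 million) = −€75.9 million.
Expenditure multiplier = 1/(1 − MPC) = 1/(1 − 0.66) = 1/0.34 ≈ 2.941.
The tax multiplier is −c × k ≈ −1.941, so ΔY = k × (−c·ΔT) = (−€75.9 million) / 0.34 ≈ −€223 million.

−€223 million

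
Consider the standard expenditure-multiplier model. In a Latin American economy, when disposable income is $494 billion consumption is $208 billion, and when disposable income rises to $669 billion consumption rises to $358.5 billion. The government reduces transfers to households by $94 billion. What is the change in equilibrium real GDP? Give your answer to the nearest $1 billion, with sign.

MPC = ΔC/ΔYd = (358.5 − 208)/(669 − 494) = 150.5/175 = 0.86.
The transfer change shifts disposable income by −$94 billion, so first-round consumption changes by c·ΔTR = 0.86 × (−$94 billion) = −$80.84 billion.
Expenditure multiplier = 1/(1 − MPC) = 1/(1 − 0.86) = 1/0.14 ≈ 7.143.
The transfer multiplier is c × k ≈ 6.143, so ΔY = k × (c·ΔTR) = (−$80.84 billion) / 0.14 ≈ −$577 billion.

−$577 billion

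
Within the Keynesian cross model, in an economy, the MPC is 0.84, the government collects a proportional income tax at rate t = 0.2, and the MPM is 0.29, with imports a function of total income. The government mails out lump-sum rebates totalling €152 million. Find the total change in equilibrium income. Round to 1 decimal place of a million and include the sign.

+€206.6 million

A lump-sum tax change of −€152 million shifts disposable income by +€152 million; first-round consumption changes by −c × ΔT = −0.84 × (−€152 million) = +€127.68 million.
Expenditure multiplier = 1/(1 − c(1−t) + m) = 1/(1 − 0.84×0.8 + 0.29) = 1/0.618 ≈ 1.618.
The tax multiplier is −c × k ≈ −1.359, so ΔY = k × (−c·ΔT) = (+€127.68 million) / 0.618 ≈ +€206.6 million.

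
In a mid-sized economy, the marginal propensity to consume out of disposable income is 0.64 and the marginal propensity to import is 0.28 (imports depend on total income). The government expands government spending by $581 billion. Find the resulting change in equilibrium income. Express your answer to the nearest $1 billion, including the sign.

Expenditure multiplier = 1/(1 − c + m) = 1/(1 − 0.64 + 0.28) = 1/0.64 ≈ 1.563.
ΔY = k × ΔG = (+$581 billion) / 0.64 ≈ +$908 billion.

+$908 billion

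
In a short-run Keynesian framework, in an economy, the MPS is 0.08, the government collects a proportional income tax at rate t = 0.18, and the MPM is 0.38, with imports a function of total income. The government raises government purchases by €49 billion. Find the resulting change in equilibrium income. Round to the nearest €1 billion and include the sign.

MPC = 1 − MPS = 1 − 0.08 = 0.92.
Government-spending multiplier = 1/(1 − c(1−t) + m) = 1/(1 − 0.92×0.82 + 0.38) = 1/0.6256 ≈ 1.598.
ΔY = k × ΔG = (+€49 billion) / 0.6256 ≈ +€78 billion.

+€78 billion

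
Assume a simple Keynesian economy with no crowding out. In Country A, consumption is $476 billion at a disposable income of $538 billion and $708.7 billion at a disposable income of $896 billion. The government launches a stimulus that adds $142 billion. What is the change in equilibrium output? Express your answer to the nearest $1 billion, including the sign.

MPC = ΔC/ΔYd = (708.7 − 476)/(896 − 538) = 232.7/358 = 0.65.
Government-spending multiplier = 1/(1 − MPC) = 1/(1 − 0.65) = 1/0.35 ≈ 2.857.
ΔY = k × ΔG = (+$142 billion) / 0.35 ≈ +$406 billion.

+$406 billion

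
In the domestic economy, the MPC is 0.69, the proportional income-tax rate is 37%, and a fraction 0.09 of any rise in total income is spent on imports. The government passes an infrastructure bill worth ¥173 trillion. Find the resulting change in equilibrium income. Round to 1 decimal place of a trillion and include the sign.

Expenditure multiplier = 1/(1 − c(1−t) + m) = 1/(1 − 0.69×0.63 + 0.09) = 1/0.6553 ≈ 1.526.
ΔY = k × ΔG = (+¥173 trillion) / 0.6553 ≈ +¥264 trillion.

+¥264.0 trillion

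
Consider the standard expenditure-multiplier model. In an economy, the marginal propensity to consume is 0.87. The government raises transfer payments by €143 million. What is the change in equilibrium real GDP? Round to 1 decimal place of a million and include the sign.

The transfer change shifts disposable income by +€143 million, so first-round consumption changes by c·ΔTR = 0.87 × (+€143 million) = +€124.41 million.
Expenditure multiplier = 1/(1 − MPC) = 1/(1 − 0.87) = 1/0.13 ≈ 7.692.
The transfer multiplier is c × k ≈ 6.692, so ΔY = k × (c·ΔTR) = (+€124.41 million) / 0.13 = +€957 million.

+€957.0 million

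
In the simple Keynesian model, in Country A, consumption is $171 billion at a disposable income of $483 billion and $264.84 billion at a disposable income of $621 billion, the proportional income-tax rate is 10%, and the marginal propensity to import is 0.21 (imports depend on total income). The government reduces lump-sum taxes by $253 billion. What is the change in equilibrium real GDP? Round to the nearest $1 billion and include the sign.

MPC = ΔC/ΔYd = (264.84 − 171)/(621 − 483) = 93.84/138 = 0.68.
A lump-sum tax change of −$253 billion shifts disposable income by +$253 billion; first-round consumption changes by −c × ΔT = −0.68 × (−$253 billion) = +$172.04 billion.
Expenditure multiplier = 1/(1 − c(1−t) + m) = 1/(1 − 0.68×0.9 + 0.21) = 1/0.598 ≈ 1.672.
The tax multiplier is −c × k ≈ −1.137, so ΔY = k × (−c·ΔT) = (+$172.04 billion) / 0.598 ≈ +$288 billion.

+$288 billion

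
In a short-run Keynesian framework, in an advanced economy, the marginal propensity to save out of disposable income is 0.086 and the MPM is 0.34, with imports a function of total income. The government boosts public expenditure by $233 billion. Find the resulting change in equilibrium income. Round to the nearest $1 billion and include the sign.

MPC = 1 − MPS = 1 − 0.086 = 0.914.
Expenditure multiplier = 1/(1 − c + m) = 1/(1 − 0.914 + 0.34) = 1/0.426 ≈ 2.347.
ΔY = k × ΔG = (+$233 billion) / 0.426 ≈ +$547 billion.

+$547 billion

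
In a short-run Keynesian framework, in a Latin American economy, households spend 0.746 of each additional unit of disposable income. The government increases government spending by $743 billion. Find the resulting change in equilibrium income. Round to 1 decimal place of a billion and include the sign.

Government-spending multiplier = 1/(1 − MPC) = 1/(1 − 0.746) = 1/0.254 ≈ 3.937.
ΔY = k × ΔG = (+$743 billion) / 0.254 ≈ +$2,925.2 billion.

+$2,925.2 billion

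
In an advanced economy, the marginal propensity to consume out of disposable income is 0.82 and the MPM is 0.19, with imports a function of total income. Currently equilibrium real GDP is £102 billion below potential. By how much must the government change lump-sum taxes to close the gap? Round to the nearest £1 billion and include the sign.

Spending multiplier = 1/(1 − c + m) = 1/(1 − 0.82 + 0.19) = 1/0.37 ≈ 2.703.
Tax multiplier = −c·k = −0.82/0.37 ≈ −2.216. Need ΔY = +£102 billion, so ΔT = ΔY/(−c·k) = −(+£102 billion) × 0.37 / 0.82 ≈ −£46 billion.
The government should cut lump-sum taxes by £46 billion.

−£46 billion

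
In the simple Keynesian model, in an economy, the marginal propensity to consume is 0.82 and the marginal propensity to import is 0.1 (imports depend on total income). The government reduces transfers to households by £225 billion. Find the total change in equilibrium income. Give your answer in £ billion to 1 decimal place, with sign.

The transfer change shifts disposable income by −£225 billion, so first-round consumption changes by c·ΔTR = 0.82 × (−£225 billion) = −£184.5 billion.
Expenditure multiplier = 1/(1 − c + m) = 1/(1 − 0.82 + 0.1) = 1/0.28 ≈ 3.571.
The transfer multiplier is c × k ≈ 2.929, so ΔY = k × (c·ΔTR) = (−£184.5 billion) / 0.28 ≈ −£658.9 billion.

−£658.9 billion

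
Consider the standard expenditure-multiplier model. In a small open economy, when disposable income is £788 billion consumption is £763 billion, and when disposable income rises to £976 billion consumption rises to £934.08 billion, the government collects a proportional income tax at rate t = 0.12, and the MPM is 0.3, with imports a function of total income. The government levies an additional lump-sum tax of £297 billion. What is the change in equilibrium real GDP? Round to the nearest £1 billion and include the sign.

−£541 billion

MPC = ΔC/ΔYd = (934.08 − 763)/(976 − 788) = 171.08/188 = 0.91.
A lump-sum tax change of +£297 billion shifts disposable income by −£297 billion; first-round consumption changes by −c × ΔT = −0.91 × (+£297 billion) = −£270.27 billion.
Expenditure multiplier = 1/(1 − c(1−t) + m) = 1/(1 − 0.91×0.88 + 0.3) = 1/0.4992 ≈ 2.003.
The tax multiplier is −c × k ≈ −1.823, so ΔY = k × (−c·ΔT) = (−£270.27 billion) / 0.4992 ≈ −£541 billion.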